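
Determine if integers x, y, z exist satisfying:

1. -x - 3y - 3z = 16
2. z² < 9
Yes

Take x = -16, y = 0, z = 0. Substituting into each constraint:
  (1) 16 - 3(0) - 3(0) = 16 ✓
  (2) z² = (0)² = 0, and 0 < 9 ✓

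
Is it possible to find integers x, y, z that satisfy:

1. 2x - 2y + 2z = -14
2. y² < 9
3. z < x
Yes

Take x = -3, y = 0, z = -4. Substituting into each constraint:
  (1) 2(-3) - 2(0) + 2(-4) = -14 ✓
  (2) y² = (0)² = 0, and 0 < 9 ✓
  (3) -4 < -3 ✓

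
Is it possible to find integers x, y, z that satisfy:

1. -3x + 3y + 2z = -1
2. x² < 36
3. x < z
Yes

Take x = 0, y = -1, z = 1. Substituting into each constraint:
  (1) -3(0) + 3(-1) + 2(1) = -1 ✓
  (2) x² = (0)² = 0, and 0 < 36 ✓
  (3) 0 < 1 ✓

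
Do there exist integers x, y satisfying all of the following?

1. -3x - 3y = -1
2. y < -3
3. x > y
No

Even the single constraint (-3x - 3y = -1) is infeasible over the integers.

  - -3x - 3y = -1: every term on the left is divisible by 3, so the LHS ≡ 0 (mod 3), but the RHS -1 is not — no integer solution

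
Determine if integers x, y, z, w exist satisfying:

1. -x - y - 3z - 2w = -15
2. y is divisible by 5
Yes

Take x = 15, y = 0, z = 0, w = 0. Substituting into each constraint:
  (1) (-15) + 0 - 3(0) - 2(0) = -15 ✓
  (2) 0 = 5 × 0, remainder 0 ✓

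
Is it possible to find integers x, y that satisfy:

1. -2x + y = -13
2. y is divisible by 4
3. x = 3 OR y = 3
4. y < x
No

A contradictory subset is {-2x + y = -13, y is divisible by 4, x = 3 OR y = 3}. No integer assignment can satisfy these jointly:

  - -2x + y = -13: is a linear equation tying the variables together
  - y is divisible by 4: restricts y to multiples of 4
  - x = 3 OR y = 3: forces a choice: either x = 3 or y = 3

Modular obstruction: writing y = 4y', every remaining term of the linear equation is divisible by 2, so the left side is ≡ 0 (mod 2); but the right side -13 ≡ 1 (mod 2). No integers can satisfy it.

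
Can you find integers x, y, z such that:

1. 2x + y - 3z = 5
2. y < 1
Yes

Take x = 3, y = -1, z = 0. Substituting into each constraint:
  (1) 2(3) + (-1) - 3(0) = 5 ✓
  (2) -1 < 1 ✓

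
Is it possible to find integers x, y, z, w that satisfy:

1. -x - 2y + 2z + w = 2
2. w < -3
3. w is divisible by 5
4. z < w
Yes

Take x = -1, y = -9, z = -6, w = -5. Substituting into each constraint:
  (1) 1 - 2(-9) + 2(-6) + (-5) = 2 ✓
  (2) -5 < -3 ✓
  (3) -5 = 5 × -1, remainder 0 ✓
  (4) -6 < -5 ✓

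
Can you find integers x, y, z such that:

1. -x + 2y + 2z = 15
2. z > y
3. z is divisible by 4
Yes

Take x = -17, y = -1, z = 0. Substituting into each constraint:
  (1) 17 + 2(-1) + 2(0) = 15 ✓
  (2) 0 > -1 ✓
  (3) 0 = 4 × 0, remainder 0 ✓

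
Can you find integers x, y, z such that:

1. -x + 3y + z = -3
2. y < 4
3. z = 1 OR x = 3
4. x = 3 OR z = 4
Yes

Take x = 3, y = 0, z = 0. Substituting into each constraint:
  (1) (-3) + 3(0) + 0 = -3 ✓
  (2) 0 < 4 ✓
  (3) x = 3, target 3 ✓ (second branch holds)
  (4) x = 3, target 3 ✓ (first branch holds)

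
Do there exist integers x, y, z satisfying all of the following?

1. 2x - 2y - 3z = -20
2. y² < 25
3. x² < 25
Yes

Take x = 2, y = 0, z = 8. Substituting into each constraint:
  (1) 2(2) - 2(0) - 3(8) = -20 ✓
  (2) y² = (0)² = 0, and 0 < 25 ✓
  (3) x² = (2)² = 4, and 4 < 25 ✓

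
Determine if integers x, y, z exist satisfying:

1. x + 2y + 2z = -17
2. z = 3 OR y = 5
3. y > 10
Yes

Take x = -45, y = 11, z = 3. Substituting into each constraint:
  (1) (-45) + 2(11) + 2(3) = -17 ✓
  (2) z = 3, target 3 ✓ (first branch holds)
  (3) 11 > 10 ✓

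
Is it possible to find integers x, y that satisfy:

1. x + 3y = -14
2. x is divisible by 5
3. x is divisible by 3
No

A contradictory subset is {x + 3y = -14, x is divisible by 3}. No integer assignment can satisfy these jointly:

  - x + 3y = -14: is a linear equation tying the variables together
  - x is divisible by 3: restricts x to multiples of 3

Modular obstruction: writing x = 3x', every remaining term of the linear equation is divisible by 3, so the left side is ≡ 0 (mod 3); but the right side -14 ≡ 1 (mod 3). No integers can satisfy it.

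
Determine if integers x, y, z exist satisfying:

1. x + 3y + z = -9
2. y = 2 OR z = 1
Yes

Take x = 0, y = 2, z = -15. Substituting into each constraint:
  (1) 0 + 3(2) + (-15) = -9 ✓
  (2) y = 2, target 2 ✓ (first branch holds)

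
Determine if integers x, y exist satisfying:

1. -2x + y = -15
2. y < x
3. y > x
No

A contradictory subset is {y < x, y > x}. No integer assignment can satisfy these jointly:

  - y < x: bounds one variable relative to another variable
  - y > x: bounds one variable relative to another variable

Direct contradiction: x > y and y > x cannot both hold.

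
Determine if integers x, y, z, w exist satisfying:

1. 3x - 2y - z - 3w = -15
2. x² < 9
Yes

Take x = 0, y = 0, z = 15, w = 0. Substituting into each constraint:
  (1) 3(0) - 2(0) + (-15) - 3(0) = -15 ✓
  (2) x² = (0)² = 0, and 0 < 9 ✓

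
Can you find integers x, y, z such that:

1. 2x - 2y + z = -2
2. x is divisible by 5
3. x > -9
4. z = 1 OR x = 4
No

A contradictory subset is {2x - 2y + z = -2, x is divisible by 5, z = 1 OR x = 4}. No integer assignment can satisfy these jointly:

  - 2x - 2y + z = -2: is a linear equation tying the variables together
  - x is divisible by 5: restricts x to multiples of 5
  - z = 1 OR x = 4: forces a choice: either z = 1 or x = 4

Split on the disjunction (z = 1 OR x = 4):
  • If z = 1: with z = 1, writing x = 5x', every remaining term of the linear equation is divisible by 2, so the left side is ≡ 0 (mod 2); but the right side -3 ≡ 1 (mod 2). No integers can satisfy it.
  • If x = 4: this contradicts the divisibility constraint — 4 is not a multiple of 5.
Both branches are infeasible, so the system has no integer solution.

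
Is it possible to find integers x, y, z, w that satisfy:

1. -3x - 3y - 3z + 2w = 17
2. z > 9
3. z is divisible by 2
Yes

Take x = 1, y = 0, z = 10, w = 25. Substituting into each constraint:
  (1) -3(1) - 3(0) - 3(10) + 2(25) = 17 ✓
  (2) 10 > 9 ✓
  (3) 10 = 2 × 5, remainder 0 ✓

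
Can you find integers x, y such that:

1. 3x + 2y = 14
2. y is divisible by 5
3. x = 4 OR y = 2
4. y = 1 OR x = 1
No

A contradictory subset is {3x + 2y = 14, y is divisible by 5, x = 4 OR y = 2}. No integer assignment can satisfy these jointly:

  - 3x + 2y = 14: is a linear equation tying the variables together
  - y is divisible by 5: restricts y to multiples of 5
  - x = 4 OR y = 2: forces a choice: either x = 4 or y = 2

Split on the disjunction (x = 4 OR y = 2):
  • If x = 4: with x = 4, writing y = 5y', every remaining term of the linear equation is divisible by 10, so the left side is ≡ 0 (mod 10); but the right side 2 ≡ 2 (mod 10). No integers can satisfy it.
  • If y = 2: this contradicts the divisibility constraint — 2 is not a multiple of 5.
Both branches are infeasible, so the system has no integer solution.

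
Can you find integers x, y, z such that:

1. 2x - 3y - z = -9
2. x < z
Yes

Take x = 1, y = 3, z = 2. Substituting into each constraint:
  (1) 2(1) - 3(3) + (-2) = -9 ✓
  (2) 1 < 2 ✓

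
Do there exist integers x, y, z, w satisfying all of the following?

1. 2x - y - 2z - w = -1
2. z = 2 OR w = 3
Yes

Take x = 1, y = 0, z = 0, w = 3. Substituting into each constraint:
  (1) 2(1) + 0 - 2(0) + (-3) = -1 ✓
  (2) w = 3, target 3 ✓ (second branch holds)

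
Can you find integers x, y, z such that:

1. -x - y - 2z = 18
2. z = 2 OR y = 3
Yes

Take x = -21, y = 3, z = 0. Substituting into each constraint:
  (1) 21 + (-3) - 2(0) = 18 ✓
  (2) y = 3, target 3 ✓ (second branch holds)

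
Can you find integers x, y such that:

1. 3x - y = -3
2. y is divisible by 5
Yes

Take x = -1, y = 0. Substituting into each constraint:
  (1) 3(-1) + 0 = -3 ✓
  (2) 0 = 5 × 0, remainder 0 ✓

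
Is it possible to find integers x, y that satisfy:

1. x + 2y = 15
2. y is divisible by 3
Yes

Take x = 15, y = 0. Substituting into each constraint:
  (1) 15 + 2(0) = 15 ✓
  (2) 0 = 3 × 0, remainder 0 ✓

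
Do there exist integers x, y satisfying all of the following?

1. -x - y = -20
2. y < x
Yes

Take x = 11, y = 9. Substituting into each constraint:
  (1) (-11) + (-9) = -20 ✓
  (2) 9 < 11 ✓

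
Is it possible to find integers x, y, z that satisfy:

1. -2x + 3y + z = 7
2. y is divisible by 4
Yes

Take x = -3, y = 0, z = 1. Substituting into each constraint:
  (1) -2(-3) + 3(0) + 1 = 7 ✓
  (2) 0 = 4 × 0, remainder 0 ✓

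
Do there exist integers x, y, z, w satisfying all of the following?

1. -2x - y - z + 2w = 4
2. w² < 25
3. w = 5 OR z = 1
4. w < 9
Yes

Take x = 0, y = 3, z = 1, w = 4. Substituting into each constraint:
  (1) -2(0) + (-3) + (-1) + 2(4) = 4 ✓
  (2) w² = (4)² = 16, and 16 < 25 ✓
  (3) z = 1, target 1 ✓ (second branch holds)
  (4) 4 < 9 ✓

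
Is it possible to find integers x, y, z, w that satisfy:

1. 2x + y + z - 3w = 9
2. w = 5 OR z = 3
Yes

Take x = 11, y = 0, z = 2, w = 5. Substituting into each constraint:
  (1) 2(11) + 0 + 2 - 3(5) = 9 ✓
  (2) w = 5, target 5 ✓ (first branch holds)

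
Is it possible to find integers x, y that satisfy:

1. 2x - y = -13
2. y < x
Yes

Take x = -14, y = -15. Substituting into each constraint:
  (1) 2(-14) + 15 = -13 ✓
  (2) -15 < -14 ✓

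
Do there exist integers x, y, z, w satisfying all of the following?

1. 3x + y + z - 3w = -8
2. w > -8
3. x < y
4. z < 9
Yes

Take x = 0, y = 1, z = 0, w = 3. Substituting into each constraint:
  (1) 3(0) + 1 + 0 - 3(3) = -8 ✓
  (2) 3 > -8 ✓
  (3) 0 < 1 ✓
  (4) 0 < 9 ✓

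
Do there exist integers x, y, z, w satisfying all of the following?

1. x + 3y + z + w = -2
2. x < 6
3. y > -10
Yes

Take x = 0, y = 0, z = 0, w = -2. Substituting into each constraint:
  (1) 0 + 3(0) + 0 + (-2) = -2 ✓
  (2) 0 < 6 ✓
  (3) 0 > -10 ✓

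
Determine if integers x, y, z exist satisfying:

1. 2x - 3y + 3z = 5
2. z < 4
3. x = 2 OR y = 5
Yes

Take x = 7, y = 5, z = 2. Substituting into each constraint:
  (1) 2(7) - 3(5) + 3(2) = 5 ✓
  (2) 2 < 4 ✓
  (3) y = 5, target 5 ✓ (second branch holds)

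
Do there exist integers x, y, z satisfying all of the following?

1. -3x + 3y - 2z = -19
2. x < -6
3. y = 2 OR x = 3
Yes

Take x = -7, y = 2, z = 23. Substituting into each constraint:
  (1) -3(-7) + 3(2) - 2(23) = -19 ✓
  (2) -7 < -6 ✓
  (3) y = 2, target 2 ✓ (first branch holds)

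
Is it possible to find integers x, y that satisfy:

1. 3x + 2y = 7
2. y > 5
Yes

Take x = -3, y = 8. Substituting into each constraint:
  (1) 3(-3) + 2(8) = 7 ✓
  (2) 8 > 5 ✓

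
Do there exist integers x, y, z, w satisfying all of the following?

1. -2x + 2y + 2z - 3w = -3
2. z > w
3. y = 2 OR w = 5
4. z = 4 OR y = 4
Yes

Take x = 3, y = 2, z = 4, w = 3. Substituting into each constraint:
  (1) -2(3) + 2(2) + 2(4) - 3(3) = -3 ✓
  (2) 4 > 3 ✓
  (3) y = 2, target 2 ✓ (first branch holds)
  (4) z = 4, target 4 ✓ (first branch holds)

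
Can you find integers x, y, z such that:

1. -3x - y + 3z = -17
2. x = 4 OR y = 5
Yes

Take x = 4, y = 2, z = -1. Substituting into each constraint:
  (1) -3(4) + (-2) + 3(-1) = -17 ✓
  (2) x = 4, target 4 ✓ (first branch holds)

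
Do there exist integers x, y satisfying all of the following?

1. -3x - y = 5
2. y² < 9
Yes

Take x = -2, y = 1. Substituting into each constraint:
  (1) -3(-2) + (-1) = 5 ✓
  (2) y² = (1)² = 1, and 1 < 9 ✓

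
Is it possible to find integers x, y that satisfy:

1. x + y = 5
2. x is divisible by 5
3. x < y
Yes

Take x = 0, y = 5. Substituting into each constraint:
  (1) 0 + 5 = 5 ✓
  (2) 0 = 5 × 0, remainder 0 ✓
  (3) 0 < 5 ✓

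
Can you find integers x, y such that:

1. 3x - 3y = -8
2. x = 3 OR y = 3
No

Even the single constraint (3x - 3y = -8) is infeasible over the integers.

  - 3x - 3y = -8: every term on the left is divisible by 3, so the LHS ≡ 0 (mod 3), but the RHS -8 is not — no integer solution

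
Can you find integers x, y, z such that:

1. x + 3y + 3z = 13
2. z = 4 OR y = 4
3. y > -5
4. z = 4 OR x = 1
Yes

Take x = -14, y = 5, z = 4. Substituting into each constraint:
  (1) (-14) + 3(5) + 3(4) = 13 ✓
  (2) z = 4, target 4 ✓ (first branch holds)
  (3) 5 > -5 ✓
  (4) z = 4, target 4 ✓ (first branch holds)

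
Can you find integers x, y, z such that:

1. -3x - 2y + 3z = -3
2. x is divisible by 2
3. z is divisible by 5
Yes

Take x = 0, y = 9, z = 5. Substituting into each constraint:
  (1) -3(0) - 2(9) + 3(5) = -3 ✓
  (2) 0 = 2 × 0, remainder 0 ✓
  (3) 5 = 5 × 1, remainder 0 ✓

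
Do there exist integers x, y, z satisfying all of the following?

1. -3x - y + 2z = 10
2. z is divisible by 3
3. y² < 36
Yes

Take x = -4, y = 2, z = 0. Substituting into each constraint:
  (1) -3(-4) + (-2) + 2(0) = 10 ✓
  (2) 0 = 3 × 0, remainder 0 ✓
  (3) y² = (2)² = 4, and 4 < 36 ✓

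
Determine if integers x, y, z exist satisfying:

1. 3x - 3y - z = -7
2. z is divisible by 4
Yes

Take x = -2, y = 3, z = -8. Substituting into each constraint:
  (1) 3(-2) - 3(3) + 8 = -7 ✓
  (2) -8 = 4 × -2, remainder 0 ✓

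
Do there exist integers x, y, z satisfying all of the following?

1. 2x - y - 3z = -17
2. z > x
Yes

Take x = 0, y = 14, z = 1. Substituting into each constraint:
  (1) 2(0) + (-14) - 3(1) = -17 ✓
  (2) 1 > 0 ✓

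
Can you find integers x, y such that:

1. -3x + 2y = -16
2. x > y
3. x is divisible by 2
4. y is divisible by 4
Yes

Take x = 0, y = -8. Substituting into each constraint:
  (1) -3(0) + 2(-8) = -16 ✓
  (2) 0 > -8 ✓
  (3) 0 = 2 × 0, remainder 0 ✓
  (4) -8 = 4 × -2, remainder 0 ✓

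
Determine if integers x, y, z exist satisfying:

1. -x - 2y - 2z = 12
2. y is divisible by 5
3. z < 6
Yes

Take x = 0, y = 0, z = -6. Substituting into each constraint:
  (1) 0 - 2(0) - 2(-6) = 12 ✓
  (2) 0 = 5 × 0, remainder 0 ✓
  (3) -6 < 6 ✓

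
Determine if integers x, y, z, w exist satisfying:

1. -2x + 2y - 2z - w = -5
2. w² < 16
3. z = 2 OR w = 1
Yes

Take x = 0, y = 0, z = 2, w = 1. Substituting into each constraint:
  (1) -2(0) + 2(0) - 2(2) + (-1) = -5 ✓
  (2) w² = (1)² = 1, and 1 < 16 ✓
  (3) z = 2, target 2 ✓ (first branch holds)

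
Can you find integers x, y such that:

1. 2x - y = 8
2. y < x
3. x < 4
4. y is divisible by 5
Yes

Take x = -1, y = -10. Substituting into each constraint:
  (1) 2(-1) + 10 = 8 ✓
  (2) -10 < -1 ✓
  (3) -1 < 4 ✓
  (4) -10 = 5 × -2, remainder 0 ✓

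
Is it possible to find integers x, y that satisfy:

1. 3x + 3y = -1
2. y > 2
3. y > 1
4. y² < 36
No

Even the single constraint (3x + 3y = -1) is infeasible over the integers.

  - 3x + 3y = -1: every term on the left is divisible by 3, so the LHS ≡ 0 (mod 3), but the RHS -1 is not — no integer solution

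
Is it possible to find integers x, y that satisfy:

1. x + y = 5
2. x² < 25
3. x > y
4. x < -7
No

A contradictory subset is {x + y = 5, x > y, x < -7}. No integer assignment can satisfy these jointly:

  - x + y = 5: is a linear equation tying the variables together
  - x > y: bounds one variable relative to another variable
  - x < -7: bounds one variable relative to a constant

Propagating the comparison: y < x and x ≤ -8 give y ≤ -9. Range argument: with x ∈ [−∞, -8], y ∈ [−∞, -9], the left side of the equation is at most -17, but the right side is 5 > -17. No integer solution exists.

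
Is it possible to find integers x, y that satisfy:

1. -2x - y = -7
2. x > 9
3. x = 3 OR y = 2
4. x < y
No

A contradictory subset is {-2x - y = -7, x > 9, x < y}. No integer assignment can satisfy these jointly:

  - -2x - y = -7: is a linear equation tying the variables together
  - x > 9: bounds one variable relative to a constant
  - x < y: bounds one variable relative to another variable

Propagating the comparison: y > x and x ≥ 10 give y ≥ 11. Range argument: with x ∈ [10, ∞], y ∈ [11, ∞], the left side of the equation is at most -31, but the right side is -7 > -31. No integer solution exists.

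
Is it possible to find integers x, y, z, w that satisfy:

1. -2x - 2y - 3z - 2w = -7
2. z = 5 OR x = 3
Yes

Take x = -4, y = 0, z = 5, w = 0. Substituting into each constraint:
  (1) -2(-4) - 2(0) - 3(5) - 2(0) = -7 ✓
  (2) z = 5, target 5 ✓ (first branch holds)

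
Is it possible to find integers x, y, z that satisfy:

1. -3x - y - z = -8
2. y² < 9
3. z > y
Yes

Take x = 3, y = -1, z = 0. Substituting into each constraint:
  (1) -3(3) + 1 + 0 = -8 ✓
  (2) y² = (-1)² = 1, and 1 < 9 ✓
  (3) 0 > -1 ✓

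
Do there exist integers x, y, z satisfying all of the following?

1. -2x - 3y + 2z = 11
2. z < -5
Yes

Take x = -13, y = 1, z = -6. Substituting into each constraint:
  (1) -2(-13) - 3(1) + 2(-6) = 11 ✓
  (2) -6 < -5 ✓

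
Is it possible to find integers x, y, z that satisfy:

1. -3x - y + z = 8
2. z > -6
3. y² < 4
Yes

Take x = 0, y = 0, z = 8. Substituting into each constraint:
  (1) -3(0) + 0 + 8 = 8 ✓
  (2) 8 > -6 ✓
  (3) y² = (0)² = 0, and 0 < 4 ✓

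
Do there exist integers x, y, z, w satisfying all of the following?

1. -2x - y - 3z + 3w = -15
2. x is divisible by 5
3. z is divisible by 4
Yes

Take x = 0, y = 15, z = 0, w = 0. Substituting into each constraint:
  (1) -2(0) + (-15) - 3(0) + 3(0) = -15 ✓
  (2) 0 = 5 × 0, remainder 0 ✓
  (3) 0 = 4 × 0, remainder 0 ✓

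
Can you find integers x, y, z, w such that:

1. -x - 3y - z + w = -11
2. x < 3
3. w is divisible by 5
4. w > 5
Yes

Take x = 0, y = 0, z = 21, w = 10. Substituting into each constraint:
  (1) 0 - 3(0) + (-21) + 10 = -11 ✓
  (2) 0 < 3 ✓
  (3) 10 = 5 × 2, remainder 0 ✓
  (4) 10 > 5 ✓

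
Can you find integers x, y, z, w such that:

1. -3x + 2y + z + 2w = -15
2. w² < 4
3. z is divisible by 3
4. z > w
Yes

Take x = 1, y = -5, z = 0, w = -1. Substituting into each constraint:
  (1) -3(1) + 2(-5) + 0 + 2(-1) = -15 ✓
  (2) w² = (-1)² = 1, and 1 < 4 ✓
  (3) 0 = 3 × 0, remainder 0 ✓
  (4) 0 > -1 ✓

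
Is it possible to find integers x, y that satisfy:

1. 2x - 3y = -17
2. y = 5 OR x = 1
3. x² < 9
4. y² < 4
No

A contradictory subset is {2x - 3y = -17, y = 5 OR x = 1, y² < 4}. No integer assignment can satisfy these jointly:

  - 2x - 3y = -17: is a linear equation tying the variables together
  - y = 5 OR x = 1: forces a choice: either y = 5 or x = 1
  - y² < 4: restricts y to |y| ≤ 1

Split on the disjunction (y = 5 OR x = 1):
  • If y = 5: this contradicts y² < 4, which requires |y| ≤ 1.
  • If x = 1: with x = 1, every remaining term of the linear equation is divisible by 3, so the left side is ≡ 0 (mod 3); but the right side -19 ≡ 2 (mod 3). No integers can satisfy it.
Both branches are infeasible, so the system has no integer solution.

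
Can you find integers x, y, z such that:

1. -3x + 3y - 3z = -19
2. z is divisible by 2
No

Even the single constraint (-3x + 3y - 3z = -19) is infeasible over the integers.

  - -3x + 3y - 3z = -19: every term on the left is divisible by 3, so the LHS ≡ 0 (mod 3), but the RHS -19 is not — no integer solution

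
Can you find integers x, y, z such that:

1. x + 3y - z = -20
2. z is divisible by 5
Yes

Take x = -20, y = 0, z = 0. Substituting into each constraint:
  (1) (-20) + 3(0) + 0 = -20 ✓
  (2) 0 = 5 × 0, remainder 0 ✓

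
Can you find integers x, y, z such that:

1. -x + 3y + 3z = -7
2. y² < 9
Yes

Take x = 7, y = 0, z = 0. Substituting into each constraint:
  (1) (-7) + 3(0) + 3(0) = -7 ✓
  (2) y² = (0)² = 0, and 0 < 9 ✓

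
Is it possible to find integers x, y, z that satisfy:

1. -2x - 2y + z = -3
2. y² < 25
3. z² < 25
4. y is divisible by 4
Yes

Take x = 2, y = 0, z = 1. Substituting into each constraint:
  (1) -2(2) - 2(0) + 1 = -3 ✓
  (2) y² = (0)² = 0, and 0 < 25 ✓
  (3) z² = (1)² = 1, and 1 < 25 ✓
  (4) 0 = 4 × 0, remainder 0 ✓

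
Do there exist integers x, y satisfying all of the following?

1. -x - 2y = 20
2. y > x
Yes

Take x = -8, y = -6. Substituting into each constraint:
  (1) 8 - 2(-6) = 20 ✓
  (2) -6 > -8 ✓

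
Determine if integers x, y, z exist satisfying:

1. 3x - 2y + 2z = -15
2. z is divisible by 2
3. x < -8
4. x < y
Yes

Take x = -9, y = -6, z = 0. Substituting into each constraint:
  (1) 3(-9) - 2(-6) + 2(0) = -15 ✓
  (2) 0 = 2 × 0, remainder 0 ✓
  (3) -9 < -8 ✓
  (4) -9 < -6 ✓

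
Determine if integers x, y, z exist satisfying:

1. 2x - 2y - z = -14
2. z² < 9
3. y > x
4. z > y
Yes

Take x = -5, y = 1, z = 2. Substituting into each constraint:
  (1) 2(-5) - 2(1) + (-2) = -14 ✓
  (2) z² = (2)² = 4, and 4 < 9 ✓
  (3) 1 > -5 ✓
  (4) 2 > 1 ✓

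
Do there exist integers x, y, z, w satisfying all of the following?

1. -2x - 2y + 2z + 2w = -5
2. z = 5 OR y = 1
No

Even the single constraint (-2x - 2y + 2z + 2w = -5) is infeasible over the integers.

  - -2x - 2y + 2z + 2w = -5: every term on the left is divisible by 2, so the LHS ≡ 0 (mod 2), but the RHS -5 is not — no integer solution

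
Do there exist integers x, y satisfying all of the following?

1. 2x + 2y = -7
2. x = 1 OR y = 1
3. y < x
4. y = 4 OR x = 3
No

Even the single constraint (2x + 2y = -7) is infeasible over the integers.

  - 2x + 2y = -7: every term on the left is divisible by 2, so the LHS ≡ 0 (mod 2), but the RHS -7 is not — no integer solution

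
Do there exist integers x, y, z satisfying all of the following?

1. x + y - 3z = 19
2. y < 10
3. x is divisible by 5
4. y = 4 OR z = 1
Yes

Take x = 0, y = 4, z = -5. Substituting into each constraint:
  (1) 0 + 4 - 3(-5) = 19 ✓
  (2) 4 < 10 ✓
  (3) 0 = 5 × 0, remainder 0 ✓
  (4) y = 4, target 4 ✓ (first branch holds)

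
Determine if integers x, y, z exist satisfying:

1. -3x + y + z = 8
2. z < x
Yes

Take x = 1, y = 11, z = 0. Substituting into each constraint:
  (1) -3(1) + 11 + 0 = 8 ✓
  (2) 0 < 1 ✓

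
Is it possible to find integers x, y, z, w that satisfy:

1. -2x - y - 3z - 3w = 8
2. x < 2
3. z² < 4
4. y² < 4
Yes

Take x = -4, y = 0, z = 1, w = -1. Substituting into each constraint:
  (1) -2(-4) + 0 - 3(1) - 3(-1) = 8 ✓
  (2) -4 < 2 ✓
  (3) z² = (1)² = 1, and 1 < 4 ✓
  (4) y² = (0)² = 0, and 0 < 4 ✓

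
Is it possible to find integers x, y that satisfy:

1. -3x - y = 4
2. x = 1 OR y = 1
Yes

Take x = 1, y = -7. Substituting into each constraint:
  (1) -3(1) + 7 = 4 ✓
  (2) x = 1, target 1 ✓ (first branch holds)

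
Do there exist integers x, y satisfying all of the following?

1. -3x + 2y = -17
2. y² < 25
Yes

Take x = 7, y = 2. Substituting into each constraint:
  (1) -3(7) + 2(2) = -17 ✓
  (2) y² = (2)² = 4, and 4 < 25 ✓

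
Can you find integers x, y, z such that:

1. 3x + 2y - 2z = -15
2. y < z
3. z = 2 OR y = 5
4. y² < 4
Yes

Take x = -3, y = -1, z = 2. Substituting into each constraint:
  (1) 3(-3) + 2(-1) - 2(2) = -15 ✓
  (2) -1 < 2 ✓
  (3) z = 2, target 2 ✓ (first branch holds)
  (4) y² = (-1)² = 1, and 1 < 4 ✓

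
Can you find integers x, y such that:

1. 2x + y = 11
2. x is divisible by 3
Yes

Take x = 0, y = 11. Substituting into each constraint:
  (1) 2(0) + 11 = 11 ✓
  (2) 0 = 3 × 0, remainder 0 ✓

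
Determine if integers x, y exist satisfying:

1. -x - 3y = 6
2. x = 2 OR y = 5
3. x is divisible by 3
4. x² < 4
No

A contradictory subset is {-x - 3y = 6, x = 2 OR y = 5, x² < 4}. No integer assignment can satisfy these jointly:

  - -x - 3y = 6: is a linear equation tying the variables together
  - x = 2 OR y = 5: forces a choice: either x = 2 or y = 5
  - x² < 4: restricts x to |x| ≤ 1

Split on the disjunction (x = 2 OR y = 5):
  • If x = 2: this contradicts x² < 4, which requires |x| ≤ 1.
  • If y = 5: the equation forces x = -21, but x² < 4 requires |x| ≤ 1.
Both branches are infeasible, so the system has no integer solution.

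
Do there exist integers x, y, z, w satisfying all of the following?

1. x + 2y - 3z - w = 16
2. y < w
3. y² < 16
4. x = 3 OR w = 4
Yes

Take x = 14, y = 3, z = 0, w = 4. Substituting into each constraint:
  (1) 14 + 2(3) - 3(0) + (-4) = 16 ✓
  (2) 3 < 4 ✓
  (3) y² = (3)² = 9, and 9 < 16 ✓
  (4) w = 4, target 4 ✓ (second branch holds)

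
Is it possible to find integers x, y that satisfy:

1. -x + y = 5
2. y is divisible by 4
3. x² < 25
Yes

Take x = 3, y = 8. Substituting into each constraint:
  (1) (-3) + 8 = 5 ✓
  (2) 8 = 4 × 2, remainder 0 ✓
  (3) x² = (3)² = 9, and 9 < 25 ✓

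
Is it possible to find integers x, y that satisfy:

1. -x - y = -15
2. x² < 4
Yes

Take x = 0, y = 15. Substituting into each constraint:
  (1) 0 + (-15) = -15 ✓
  (2) x² = (0)² = 0, and 0 < 4 ✓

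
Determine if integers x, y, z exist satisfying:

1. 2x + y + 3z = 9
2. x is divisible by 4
Yes

Take x = 0, y = 9, z = 0. Substituting into each constraint:
  (1) 2(0) + 9 + 3(0) = 9 ✓
  (2) 0 = 4 × 0, remainder 0 ✓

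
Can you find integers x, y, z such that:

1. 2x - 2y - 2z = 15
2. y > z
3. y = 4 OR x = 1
No

Even the single constraint (2x - 2y - 2z = 15) is infeasible over the integers.

  - 2x - 2y - 2z = 15: every term on the left is divisible by 2, so the LHS ≡ 0 (mod 2), but the RHS 15 is not — no integer solution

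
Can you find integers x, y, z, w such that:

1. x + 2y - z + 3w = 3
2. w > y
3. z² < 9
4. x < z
Yes

Take x = -1, y = -1, z = 0, w = 2. Substituting into each constraint:
  (1) (-1) + 2(-1) + 0 + 3(2) = 3 ✓
  (2) 2 > -1 ✓
  (3) z² = (0)² = 0, and 0 < 9 ✓
  (4) -1 < 0 ✓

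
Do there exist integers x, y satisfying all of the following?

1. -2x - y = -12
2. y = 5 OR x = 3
Yes

Take x = 3, y = 6. Substituting into each constraint:
  (1) -2(3) + (-6) = -12 ✓
  (2) x = 3, target 3 ✓ (second branch holds)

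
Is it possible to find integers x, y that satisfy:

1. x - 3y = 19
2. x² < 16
Yes

Take x = -2, y = -7. Substituting into each constraint:
  (1) (-2) - 3(-7) = 19 ✓
  (2) x² = (-2)² = 4, and 4 < 16 ✓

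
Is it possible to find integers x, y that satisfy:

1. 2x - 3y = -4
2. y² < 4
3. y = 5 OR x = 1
No

The full constraint system is jointly infeasible over the integers. Each constraint and what it forces:

  - 2x - 3y = -4: is a linear equation tying the variables together
  - y² < 4: restricts y to |y| ≤ 1
  - y = 5 OR x = 1: forces a choice: either y = 5 or x = 1

Split on the disjunction (y = 5 OR x = 1):
  • If y = 5: this contradicts y² < 4, which requires |y| ≤ 1.
  • If x = 1: the equation forces y = 2, but y² < 4 requires |y| ≤ 1.
Both branches are infeasible, so the system has no integer solution.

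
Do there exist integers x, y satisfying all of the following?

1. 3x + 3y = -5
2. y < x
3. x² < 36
No

Even the single constraint (3x + 3y = -5) is infeasible over the integers.

  - 3x + 3y = -5: every term on the left is divisible by 3, so the LHS ≡ 0 (mod 3), but the RHS -5 is not — no integer solution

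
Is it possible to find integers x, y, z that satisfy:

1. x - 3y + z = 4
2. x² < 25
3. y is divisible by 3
Yes

Take x = 0, y = 0, z = 4. Substituting into each constraint:
  (1) 0 - 3(0) + 4 = 4 ✓
  (2) x² = (0)² = 0, and 0 < 25 ✓
  (3) 0 = 3 × 0, remainder 0 ✓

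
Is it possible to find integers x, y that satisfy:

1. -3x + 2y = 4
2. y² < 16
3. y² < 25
Yes

Take x = 0, y = 2. Substituting into each constraint:
  (1) -3(0) + 2(2) = 4 ✓
  (2) y² = (2)² = 4, and 4 < 16 ✓
  (3) y² = (2)² = 4, and 4 < 25 ✓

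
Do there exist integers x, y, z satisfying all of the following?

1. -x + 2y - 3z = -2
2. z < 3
Yes

Take x = 2, y = 0, z = 0. Substituting into each constraint:
  (1) (-2) + 2(0) - 3(0) = -2 ✓
  (2) 0 < 3 ✓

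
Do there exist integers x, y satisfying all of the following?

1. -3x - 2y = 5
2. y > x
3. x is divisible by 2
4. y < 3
No

A contradictory subset is {-3x - 2y = 5, x is divisible by 2}. No integer assignment can satisfy these jointly:

  - -3x - 2y = 5: is a linear equation tying the variables together
  - x is divisible by 2: restricts x to multiples of 2

Modular obstruction: writing x = 2x', every remaining term of the linear equation is divisible by 2, so the left side is ≡ 0 (mod 2); but the right side 5 ≡ 1 (mod 2). No integers can satisfy it.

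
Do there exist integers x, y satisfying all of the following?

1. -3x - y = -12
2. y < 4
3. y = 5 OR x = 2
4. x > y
No

A contradictory subset is {-3x - y = -12, y < 4, y = 5 OR x = 2}. No integer assignment can satisfy these jointly:

  - -3x - y = -12: is a linear equation tying the variables together
  - y < 4: bounds one variable relative to a constant
  - y = 5 OR x = 2: forces a choice: either y = 5 or x = 2

Split on the disjunction (y = 5 OR x = 2):
  • If y = 5: this contradicts the bound y ≤ 3.
  • If x = 2: the equation forces y = 6, which contradicts the bound y ≤ 3.
Both branches are infeasible, so the system has no integer solution.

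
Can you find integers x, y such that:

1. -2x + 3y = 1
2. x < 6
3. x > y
Yes

Take x = 4, y = 3. Substituting into each constraint:
  (1) -2(4) + 3(3) = 1 ✓
  (2) 4 < 6 ✓
  (3) 4 > 3 ✓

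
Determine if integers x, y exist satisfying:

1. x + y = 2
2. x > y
Yes

Take x = 2, y = 0. Substituting into each constraint:
  (1) 2 + 0 = 2 ✓
  (2) 2 > 0 ✓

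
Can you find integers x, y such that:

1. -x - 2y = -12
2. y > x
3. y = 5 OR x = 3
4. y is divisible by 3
No

The full constraint system is jointly infeasible over the integers. Each constraint and what it forces:

  - -x - 2y = -12: is a linear equation tying the variables together
  - y > x: bounds one variable relative to another variable
  - y = 5 OR x = 3: forces a choice: either y = 5 or x = 3
  - y is divisible by 3: restricts y to multiples of 3

Split on the disjunction (y = 5 OR x = 3):
  • If y = 5: this contradicts the divisibility constraint — 5 is not a multiple of 3.
  • If x = 3: with x = 3, writing y = 3y', every remaining term of the linear equation is divisible by 6, so the left side is ≡ 0 (mod 6); but the right side -9 ≡ 3 (mod 6). No integers can satisfy it.
Both branches are infeasible, so the system has no integer solution.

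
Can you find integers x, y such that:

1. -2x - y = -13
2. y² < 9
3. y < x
Yes

Take x = 7, y = -1. Substituting into each constraint:
  (1) -2(7) + 1 = -13 ✓
  (2) y² = (-1)² = 1, and 1 < 9 ✓
  (3) -1 < 7 ✓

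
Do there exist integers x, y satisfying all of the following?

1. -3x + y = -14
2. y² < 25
Yes

Take x = 4, y = -2. Substituting into each constraint:
  (1) -3(4) + (-2) = -14 ✓
  (2) y² = (-2)² = 4, and 4 < 25 ✓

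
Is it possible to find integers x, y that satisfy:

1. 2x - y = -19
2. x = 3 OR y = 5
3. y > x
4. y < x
No

A contradictory subset is {y > x, y < x}. No integer assignment can satisfy these jointly:

  - y > x: bounds one variable relative to another variable
  - y < x: bounds one variable relative to another variable

Direct contradiction: y > x and x > y cannot both hold.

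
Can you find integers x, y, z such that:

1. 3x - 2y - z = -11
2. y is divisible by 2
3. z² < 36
Yes

Take x = -3, y = 0, z = 2. Substituting into each constraint:
  (1) 3(-3) - 2(0) + (-2) = -11 ✓
  (2) 0 = 2 × 0, remainder 0 ✓
  (3) z² = (2)² = 4, and 4 < 36 ✓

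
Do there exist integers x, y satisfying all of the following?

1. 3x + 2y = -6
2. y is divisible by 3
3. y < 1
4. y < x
Yes

Take x = 0, y = -3. Substituting into each constraint:
  (1) 3(0) + 2(-3) = -6 ✓
  (2) -3 = 3 × -1, remainder 0 ✓
  (3) -3 < 1 ✓
  (4) -3 < 0 ✓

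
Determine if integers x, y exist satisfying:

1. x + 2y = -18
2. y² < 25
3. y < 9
Yes

Take x = -18, y = 0. Substituting into each constraint:
  (1) (-18) + 2(0) = -18 ✓
  (2) y² = (0)² = 0, and 0 < 25 ✓
  (3) 0 < 9 ✓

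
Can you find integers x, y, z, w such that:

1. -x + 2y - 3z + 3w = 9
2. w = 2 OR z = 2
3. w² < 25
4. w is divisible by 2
Yes

Take x = -1, y = 1, z = 0, w = 2. Substituting into each constraint:
  (1) 1 + 2(1) - 3(0) + 3(2) = 9 ✓
  (2) w = 2, target 2 ✓ (first branch holds)
  (3) w² = (2)² = 4, and 4 < 25 ✓
  (4) 2 = 2 × 1, remainder 0 ✓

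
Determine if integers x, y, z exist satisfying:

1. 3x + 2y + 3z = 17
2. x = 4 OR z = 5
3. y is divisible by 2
Yes

Take x = -2, y = 4, z = 5. Substituting into each constraint:
  (1) 3(-2) + 2(4) + 3(5) = 17 ✓
  (2) z = 5, target 5 ✓ (second branch holds)
  (3) 4 = 2 × 2, remainder 0 ✓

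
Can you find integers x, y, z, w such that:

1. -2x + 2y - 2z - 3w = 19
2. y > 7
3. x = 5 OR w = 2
Yes

Take x = 5, y = 8, z = -5, w = -1. Substituting into each constraint:
  (1) -2(5) + 2(8) - 2(-5) - 3(-1) = 19 ✓
  (2) 8 > 7 ✓
  (3) x = 5, target 5 ✓ (first branch holds)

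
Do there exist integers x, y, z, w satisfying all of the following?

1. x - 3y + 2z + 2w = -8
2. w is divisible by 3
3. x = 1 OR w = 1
Yes

Take x = 1, y = 3, z = 0, w = 0. Substituting into each constraint:
  (1) 1 - 3(3) + 2(0) + 2(0) = -8 ✓
  (2) 0 = 3 × 0, remainder 0 ✓
  (3) x = 1, target 1 ✓ (first branch holds)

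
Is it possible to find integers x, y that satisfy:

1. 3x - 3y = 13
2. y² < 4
No

Even the single constraint (3x - 3y = 13) is infeasible over the integers.

  - 3x - 3y = 13: every term on the left is divisible by 3, so the LHS ≡ 0 (mod 3), but the RHS 13 is not — no integer solution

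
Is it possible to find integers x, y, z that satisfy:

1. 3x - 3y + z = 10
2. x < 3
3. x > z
Yes

Take x = 2, y = -1, z = 1. Substituting into each constraint:
  (1) 3(2) - 3(-1) + 1 = 10 ✓
  (2) 2 < 3 ✓
  (3) 2 > 1 ✓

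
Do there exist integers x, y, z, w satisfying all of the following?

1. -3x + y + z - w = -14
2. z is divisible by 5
Yes

Take x = 5, y = 1, z = 0, w = 0. Substituting into each constraint:
  (1) -3(5) + 1 + 0 + 0 = -14 ✓
  (2) 0 = 5 × 0, remainder 0 ✓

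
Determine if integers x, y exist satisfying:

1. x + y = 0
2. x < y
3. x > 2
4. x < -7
No

A contradictory subset is {x > 2, x < -7}. No integer assignment can satisfy these jointly:

  - x > 2: bounds one variable relative to a constant
  - x < -7: bounds one variable relative to a constant

Direct contradiction: the bounds on x require x ≥ 3 and x ≤ -8 simultaneously, which is empty.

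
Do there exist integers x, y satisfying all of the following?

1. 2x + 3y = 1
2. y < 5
Yes

Take x = 2, y = -1. Substituting into each constraint:
  (1) 2(2) + 3(-1) = 1 ✓
  (2) -1 < 5 ✓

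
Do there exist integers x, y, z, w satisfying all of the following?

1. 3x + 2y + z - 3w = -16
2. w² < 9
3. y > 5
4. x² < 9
Yes

Take x = 1, y = 6, z = -31, w = 0. Substituting into each constraint:
  (1) 3(1) + 2(6) + (-31) - 3(0) = -16 ✓
  (2) w² = (0)² = 0, and 0 < 9 ✓
  (3) 6 > 5 ✓
  (4) x² = (1)² = 1, and 1 < 9 ✓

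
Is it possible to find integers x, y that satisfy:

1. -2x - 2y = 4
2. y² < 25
Yes

Take x = -2, y = 0. Substituting into each constraint:
  (1) -2(-2) - 2(0) = 4 ✓
  (2) y² = (0)² = 0, and 0 < 25 ✓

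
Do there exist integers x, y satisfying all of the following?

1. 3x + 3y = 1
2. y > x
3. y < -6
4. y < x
No

Even the single constraint (3x + 3y = 1) is infeasible over the integers.

  - 3x + 3y = 1: every term on the left is divisible by 3, so the LHS ≡ 0 (mod 3), but the RHS 1 is not — no integer solution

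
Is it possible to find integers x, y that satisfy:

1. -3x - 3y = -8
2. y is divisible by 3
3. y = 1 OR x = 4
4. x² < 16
No

Even the single constraint (-3x - 3y = -8) is infeasible over the integers.

  - -3x - 3y = -8: every term on the left is divisible by 3, so the LHS ≡ 0 (mod 3), but the RHS -8 is not — no integer solution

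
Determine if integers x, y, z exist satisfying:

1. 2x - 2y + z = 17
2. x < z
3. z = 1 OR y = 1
Yes

Take x = 0, y = -8, z = 1. Substituting into each constraint:
  (1) 2(0) - 2(-8) + 1 = 17 ✓
  (2) 0 < 1 ✓
  (3) z = 1, target 1 ✓ (first branch holds)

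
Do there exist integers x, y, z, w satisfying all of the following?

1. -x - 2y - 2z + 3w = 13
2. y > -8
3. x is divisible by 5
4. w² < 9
Yes

Take x = -10, y = -2, z = 2, w = 1. Substituting into each constraint:
  (1) 10 - 2(-2) - 2(2) + 3(1) = 13 ✓
  (2) -2 > -8 ✓
  (3) -10 = 5 × -2, remainder 0 ✓
  (4) w² = (1)² = 1, and 1 < 9 ✓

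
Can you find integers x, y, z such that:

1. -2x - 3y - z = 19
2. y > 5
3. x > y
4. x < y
No

A contradictory subset is {x > y, x < y}. No integer assignment can satisfy these jointly:

  - x > y: bounds one variable relative to another variable
  - x < y: bounds one variable relative to another variable

Direct contradiction: x > y and y > x cannot both hold.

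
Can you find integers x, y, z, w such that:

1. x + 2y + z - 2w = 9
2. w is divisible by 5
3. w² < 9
Yes

Take x = 9, y = 0, z = 0, w = 0. Substituting into each constraint:
  (1) 9 + 2(0) + 0 - 2(0) = 9 ✓
  (2) 0 = 5 × 0, remainder 0 ✓
  (3) w² = (0)² = 0, and 0 < 9 ✓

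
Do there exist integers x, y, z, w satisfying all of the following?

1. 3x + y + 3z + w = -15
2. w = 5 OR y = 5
Yes

Take x = -7, y = 1, z = 0, w = 5. Substituting into each constraint:
  (1) 3(-7) + 1 + 3(0) + 5 = -15 ✓
  (2) w = 5, target 5 ✓ (first branch holds)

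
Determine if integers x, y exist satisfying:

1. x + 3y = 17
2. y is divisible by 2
Yes

Take x = 17, y = 0. Substituting into each constraint:
  (1) 17 + 3(0) = 17 ✓
  (2) 0 = 2 × 0, remainder 0 ✓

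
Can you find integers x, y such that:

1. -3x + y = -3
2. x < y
Yes

Take x = 2, y = 3. Substituting into each constraint:
  (1) -3(2) + 3 = -3 ✓
  (2) 2 < 3 ✓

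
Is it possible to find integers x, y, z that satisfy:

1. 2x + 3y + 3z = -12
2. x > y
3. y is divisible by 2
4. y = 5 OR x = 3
Yes

Take x = 3, y = 0, z = -6. Substituting into each constraint:
  (1) 2(3) + 3(0) + 3(-6) = -12 ✓
  (2) 3 > 0 ✓
  (3) 0 = 2 × 0, remainder 0 ✓
  (4) x = 3, target 3 ✓ (second branch holds)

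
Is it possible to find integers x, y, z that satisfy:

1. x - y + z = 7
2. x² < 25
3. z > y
Yes

Take x = 0, y = -7, z = 0. Substituting into each constraint:
  (1) 0 + 7 + 0 = 7 ✓
  (2) x² = (0)² = 0, and 0 < 25 ✓
  (3) 0 > -7 ✓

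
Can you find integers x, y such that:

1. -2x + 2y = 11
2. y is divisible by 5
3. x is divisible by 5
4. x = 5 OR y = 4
No

Even the single constraint (-2x + 2y = 11) is infeasible over the integers.

  - -2x + 2y = 11: every term on the left is divisible by 2, so the LHS ≡ 0 (mod 2), but the RHS 11 is not — no integer solution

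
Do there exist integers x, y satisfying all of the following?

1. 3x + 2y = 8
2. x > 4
Yes

Take x = 6, y = -5. Substituting into each constraint:
  (1) 3(6) + 2(-5) = 8 ✓
  (2) 6 > 4 ✓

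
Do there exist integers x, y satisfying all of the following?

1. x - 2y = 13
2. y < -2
Yes

Take x = 7, y = -3. Substituting into each constraint:
  (1) 7 - 2(-3) = 13 ✓
  (2) -3 < -2 ✓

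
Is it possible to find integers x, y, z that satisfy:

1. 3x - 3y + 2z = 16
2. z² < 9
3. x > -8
Yes

Take x = 0, y = -4, z = 2. Substituting into each constraint:
  (1) 3(0) - 3(-4) + 2(2) = 16 ✓
  (2) z² = (2)² = 4, and 4 < 9 ✓
  (3) 0 > -8 ✓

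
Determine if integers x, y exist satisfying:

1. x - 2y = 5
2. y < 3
Yes

Take x = 1, y = -2. Substituting into each constraint:
  (1) 1 - 2(-2) = 5 ✓
  (2) -2 < 3 ✓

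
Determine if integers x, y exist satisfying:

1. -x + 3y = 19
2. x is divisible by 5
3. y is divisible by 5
No

The full constraint system is jointly infeasible over the integers. Each constraint and what it forces:

  - -x + 3y = 19: is a linear equation tying the variables together
  - x is divisible by 5: restricts x to multiples of 5
  - y is divisible by 5: restricts y to multiples of 5

Modular obstruction: writing x = 5x' and writing y = 5y', every remaining term of the linear equation is divisible by 5, so the left side is ≡ 0 (mod 5); but the right side 19 ≡ 4 (mod 5). No integers can satisfy it.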